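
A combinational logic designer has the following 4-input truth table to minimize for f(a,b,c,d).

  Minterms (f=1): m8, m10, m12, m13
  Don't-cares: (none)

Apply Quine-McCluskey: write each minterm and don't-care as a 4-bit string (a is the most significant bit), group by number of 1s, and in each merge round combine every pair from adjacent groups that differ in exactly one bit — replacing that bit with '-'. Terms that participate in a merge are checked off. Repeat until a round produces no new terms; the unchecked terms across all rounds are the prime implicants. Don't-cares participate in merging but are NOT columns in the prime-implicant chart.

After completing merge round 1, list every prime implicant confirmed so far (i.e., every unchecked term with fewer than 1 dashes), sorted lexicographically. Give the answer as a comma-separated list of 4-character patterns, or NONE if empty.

Round 0: 1000✓ 1010✓ 1100✓ 1101✓
Round 1: 1-00 10-0 110-
PIs = {1-00, 10-0, 110-}

NONE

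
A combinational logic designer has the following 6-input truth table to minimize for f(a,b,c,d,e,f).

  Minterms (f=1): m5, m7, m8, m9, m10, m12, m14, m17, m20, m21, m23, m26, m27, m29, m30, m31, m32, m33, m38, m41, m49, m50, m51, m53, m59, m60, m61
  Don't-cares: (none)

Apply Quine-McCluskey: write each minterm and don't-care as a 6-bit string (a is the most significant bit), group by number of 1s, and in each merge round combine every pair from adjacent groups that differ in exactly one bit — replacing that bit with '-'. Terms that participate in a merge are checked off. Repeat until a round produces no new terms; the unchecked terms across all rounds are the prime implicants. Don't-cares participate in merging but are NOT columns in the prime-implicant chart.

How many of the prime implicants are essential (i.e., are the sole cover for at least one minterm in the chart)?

8

size-2^0 implicants → 000101(✓)  000111(✓)  001000(✓)  001001(✓)  001010(✓)  001100(✓)  001110(✓)  010001(✓)  010100(✓)  010101(✓)  010111(✓)  011010(✓)  011011(✓)  011101(✓)  011110(✓)  011111(✓)  100000(✓)  100001(✓)  100110  101001(✓)  110001(✓)  110010(✓)  110011(✓)  110101(✓)  111011(✓)  111100(✓)  111101(✓)
size-2^1 implicants → -01001  -10001(✓)  -10101(✓)  -11011  -11101(✓)  0-0101(✓)  0-0111(✓)  0-1010(✓)  0-1110(✓)  0001-1(✓)  001-00(✓)  001-10(✓)  0010-0(✓)  00100-  0011-0(✓)  01-101(✓)  01-111(✓)  010-01(✓)  0101-1(✓)  01010-  011-10(✓)  011-11(✓)  01101-(✓)  0111-1(✓)  01111-(✓)  1-0001  10-001  10000-  11-011  11-101(✓)  110-01(✓)  1100-1  11001-  11110-
size-2^2 implicants → -1-101  -10-01  0-01-1  0-1-10  001--0  01-1-1  011-1-
Unchecked terms (primes): -01001, -1-101, -10-01, -11011, 0-01-1, 0-1-10, 001--0, 00100-, 01-1-1, 01010-, 011-1-, 1-0001, 10-001, 10000-, 100110, 11-011, 1100-1, 11001-, 11110-
Minterm coverage:
  m5 ⊆ 0-01-1 [E]
  m7 ⊆ 0-01-1 [E]
  m8 ⊆ 001--0,00100-
  m9 ⊆ -01001,00100-
  m10 ⊆ 0-1-10,001--0
  m12 ⊆ 001--0 [E]
  m14 ⊆ 0-1-10,001--0
  m17 ⊆ -10-01 [E]
  m20 ⊆ 01010- [E]
  m21 ⊆ -1-101,-10-01,0-01-1,01-1-1,01010-
  m23 ⊆ 0-01-1,01-1-1
  m26 ⊆ 0-1-10,011-1-
  m27 ⊆ -11011,011-1-
  m29 ⊆ -1-101,01-1-1
  m30 ⊆ 0-1-10,011-1-
  m31 ⊆ 01-1-1,011-1-
  m32 ⊆ 10000- [E]
  m33 ⊆ 1-0001,10-001,10000-
  m38 ⊆ 100110 [E]
  m41 ⊆ -01001,10-001
  m49 ⊆ -10-01,1-0001,1100-1
  m50 ⊆ 11001- [E]
  m51 ⊆ 11-011,1100-1,11001-
  m53 ⊆ -1-101,-10-01
  m59 ⊆ -11011,11-011
  m60 ⊆ 11110- [E]
  m61 ⊆ -1-101,11110-
E = {-10-01, 0-01-1, 001--0, 01010-, 10000-, 100110, 11001-, 11110-}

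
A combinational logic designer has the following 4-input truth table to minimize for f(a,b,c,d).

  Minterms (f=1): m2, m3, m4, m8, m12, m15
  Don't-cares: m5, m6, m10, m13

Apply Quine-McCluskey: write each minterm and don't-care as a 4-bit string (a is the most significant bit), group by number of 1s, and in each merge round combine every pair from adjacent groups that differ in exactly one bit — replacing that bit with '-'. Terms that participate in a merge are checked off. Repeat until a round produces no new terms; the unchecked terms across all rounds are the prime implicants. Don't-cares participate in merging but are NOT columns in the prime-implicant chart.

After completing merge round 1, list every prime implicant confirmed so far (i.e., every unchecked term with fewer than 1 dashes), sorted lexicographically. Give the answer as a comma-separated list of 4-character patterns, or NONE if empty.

NONE

Round 0: 0010✓ 0011✓ 0100✓ 0101✓ 0110✓ 1000✓ 1010✓ 1100✓ 1101✓ 1111✓
Round 1: -010 -100✓ -101✓ 0-10 001- 01-0 010-✓ 1-00 10-0 11-1 110-✓
Round 2: -10-
PIs = {-010, -10-, 0-10, 001-, 01-0, 1-00, 10-0, 11-1}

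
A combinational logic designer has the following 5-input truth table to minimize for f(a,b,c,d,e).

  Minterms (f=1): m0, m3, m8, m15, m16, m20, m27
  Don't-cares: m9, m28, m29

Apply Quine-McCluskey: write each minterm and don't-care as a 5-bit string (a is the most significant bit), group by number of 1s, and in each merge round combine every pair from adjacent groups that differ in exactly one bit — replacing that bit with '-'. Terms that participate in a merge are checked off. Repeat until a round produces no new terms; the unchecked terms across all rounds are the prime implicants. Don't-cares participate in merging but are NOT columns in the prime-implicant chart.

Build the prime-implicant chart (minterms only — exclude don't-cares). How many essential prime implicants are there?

[col 0] 00000*, 00011, 01000*, 01001*, 01111, 10000*, 10100*, 11011, 11100*, 11101*
[col 1] -0000, 0-000, 0100-, 1-100, 10-00, 1110-
Prime implicants: -0000, 0-000, 00011, 0100-, 01111, 1-100, 10-00, 11011, 1110-
PI chart (minterm → PIs covering it):
  0 | -0000,0-000
  3 | 00011  (sole → essential)
  8 | 0-000,0100-
  15 | 01111  (sole → essential)
  16 | -0000,10-00
  20 | 1-100,10-00
  27 | 11011  (sole → essential)
Essential prime implicants: 00011, 01111, 11011

3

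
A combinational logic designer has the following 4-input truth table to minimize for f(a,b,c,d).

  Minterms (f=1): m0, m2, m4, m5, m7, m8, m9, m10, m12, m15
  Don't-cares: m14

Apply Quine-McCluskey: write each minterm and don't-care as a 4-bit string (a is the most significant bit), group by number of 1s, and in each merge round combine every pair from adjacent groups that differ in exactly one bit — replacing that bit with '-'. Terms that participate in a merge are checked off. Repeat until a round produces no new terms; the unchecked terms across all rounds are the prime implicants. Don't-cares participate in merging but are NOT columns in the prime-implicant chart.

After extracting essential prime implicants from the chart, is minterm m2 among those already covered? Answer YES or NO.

[col 0] 0000*, 0010*, 0100*, 0101*, 0111*, 1000*, 1001*, 1010*, 1100*, 1110*, 1111*
[col 1] -000*, -010*, -100*, -111, 0-00*, 00-0*, 01-1, 010-, 1-00*, 1-10*, 10-0*, 100-, 11-0*, 111-
[col 2] --00, -0-0, 1--0
Prime implicants: --00, -0-0, -111, 01-1, 010-, 1--0, 100-, 111-
PI chart (minterm → PIs covering it):
  0 | --00,-0-0
  2 | -0-0  (sole → essential)
  4 | --00,010-
  5 | 01-1,010-
  7 | -111,01-1
  8 | --00,-0-0,1--0,100-
  9 | 100-  (sole → essential)
  10 | -0-0,1--0
  12 | --00,1--0
  15 | -111,111-
Essential prime implicants: -0-0, 100-

YES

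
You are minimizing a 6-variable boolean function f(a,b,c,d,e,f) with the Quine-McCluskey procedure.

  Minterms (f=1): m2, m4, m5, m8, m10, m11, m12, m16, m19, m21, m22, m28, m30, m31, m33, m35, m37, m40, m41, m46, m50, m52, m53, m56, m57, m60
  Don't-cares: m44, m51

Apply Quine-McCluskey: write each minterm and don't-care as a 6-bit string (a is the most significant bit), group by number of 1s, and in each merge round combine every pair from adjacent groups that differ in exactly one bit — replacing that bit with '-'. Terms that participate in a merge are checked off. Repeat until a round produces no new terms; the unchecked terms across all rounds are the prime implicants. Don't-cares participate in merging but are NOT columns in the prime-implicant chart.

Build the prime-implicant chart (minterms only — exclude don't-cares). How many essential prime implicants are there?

10

size-2^0 implicants → 000010(✓)  000100(✓)  000101(✓)  001000(✓)  001010(✓)  001011(✓)  001100(✓)  010000  010011(✓)  010101(✓)  010110(✓)  011100(✓)  011110(✓)  011111(✓)  100001(✓)  100011(✓)  100101(✓)  101000(✓)  101001(✓)  101100(✓)  101110(✓)  110010(✓)  110011(✓)  110100(✓)  110101(✓)  111000(✓)  111001(✓)  111100(✓)
size-2^1 implicants → -00101(✓)  -01000(✓)  -01100(✓)  -10011  -10101(✓)  -11100(✓)  0-0101(✓)  0-1100(✓)  00-010  00-100  00010-  001-00(✓)  0010-0  00101-  01-110  0111-0  01111-  1-0011  1-0101(✓)  1-1000(✓)  1-1001(✓)  1-1100(✓)  10-001  100-01  1000-1  101-00(✓)  10100-(✓)  1011-0  11-100  11001-  11010-  111-00(✓)  11100-(✓)
size-2^2 implicants → --0101  --1100  -01-00  1-1-00  1-100-
Unchecked terms (primes): --0101, --1100, -01-00, -10011, 00-010, 00-100, 00010-, 0010-0, 00101-, 01-110, 010000, 0111-0, 01111-, 1-0011, 1-1-00, 1-100-, 10-001, 100-01, 1000-1, 1011-0, 11-100, 11001-, 11010-
Minterm coverage:
  m2 ⊆ 00-010 [E]
  m4 ⊆ 00-100,00010-
  m5 ⊆ --0101,00010-
  m8 ⊆ -01-00,0010-0
  m10 ⊆ 00-010,0010-0,00101-
  m11 ⊆ 00101- [E]
  m12 ⊆ --1100,-01-00,00-100
  m16 ⊆ 010000 [E]
  m19 ⊆ -10011 [E]
  m21 ⊆ --0101 [E]
  m22 ⊆ 01-110 [E]
  m28 ⊆ --1100,0111-0
  m30 ⊆ 01-110,0111-0,01111-
  m31 ⊆ 01111- [E]
  m33 ⊆ 10-001,100-01,1000-1
  m35 ⊆ 1-0011,1000-1
  m37 ⊆ --0101,100-01
  m40 ⊆ -01-00,1-1-00,1-100-
  m41 ⊆ 1-100-,10-001
  m46 ⊆ 1011-0 [E]
  m50 ⊆ 11001- [E]
  m52 ⊆ 11-100,11010-
  m53 ⊆ --0101,11010-
  m56 ⊆ 1-1-00,1-100-
  m57 ⊆ 1-100- [E]
  m60 ⊆ --1100,1-1-00,11-100
E = {--0101, -10011, 00-010, 00101-, 01-110, 010000, 01111-, 1-100-, 1011-0, 11001-}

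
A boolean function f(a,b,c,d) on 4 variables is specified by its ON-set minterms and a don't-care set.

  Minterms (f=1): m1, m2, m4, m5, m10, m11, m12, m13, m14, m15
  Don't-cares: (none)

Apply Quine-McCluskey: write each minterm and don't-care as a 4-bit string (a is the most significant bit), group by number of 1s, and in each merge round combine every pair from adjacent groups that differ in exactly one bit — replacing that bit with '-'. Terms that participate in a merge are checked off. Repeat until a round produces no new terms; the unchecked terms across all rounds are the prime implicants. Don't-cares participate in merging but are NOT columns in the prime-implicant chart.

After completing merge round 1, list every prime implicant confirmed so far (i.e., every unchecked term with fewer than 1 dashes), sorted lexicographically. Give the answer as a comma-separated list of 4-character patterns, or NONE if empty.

Round 0: 0001✓ 0010✓ 0100✓ 0101✓ 1010✓ 1011✓ 1100✓ 1101✓ 1110✓ 1111✓
Round 1: -010 -100✓ -101✓ 0-01 010-✓ 1-10✓ 1-11✓ 101-✓ 11-0✓ 11-1✓ 110-✓ 111-✓
Round 2: -10- 1-1- 11--
PIs = {-010, -10-, 0-01, 1-1-, 11--}

NONE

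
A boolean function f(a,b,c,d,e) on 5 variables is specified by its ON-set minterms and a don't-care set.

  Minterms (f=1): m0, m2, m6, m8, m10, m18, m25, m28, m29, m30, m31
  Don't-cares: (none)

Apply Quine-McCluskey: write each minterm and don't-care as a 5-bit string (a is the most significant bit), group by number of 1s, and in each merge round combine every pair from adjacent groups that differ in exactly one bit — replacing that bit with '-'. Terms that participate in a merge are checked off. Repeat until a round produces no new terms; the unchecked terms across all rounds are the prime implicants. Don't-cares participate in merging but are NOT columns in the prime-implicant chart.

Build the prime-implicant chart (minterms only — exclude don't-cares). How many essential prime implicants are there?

[col 0] 00000*, 00010*, 00110*, 01000*, 01010*, 10010*, 11001*, 11100*, 11101*, 11110*, 11111*
[col 1] -0010, 0-000*, 0-010*, 00-10, 000-0*, 010-0*, 11-01, 111-0*, 111-1*, 1110-*, 1111-*
[col 2] 0-0-0, 111--
Prime implicants: -0010, 0-0-0, 00-10, 11-01, 111--
PI chart (minterm → PIs covering it):
  0 | 0-0-0  (sole → essential)
  2 | -0010,0-0-0,00-10
  6 | 00-10  (sole → essential)
  8 | 0-0-0  (sole → essential)
  10 | 0-0-0  (sole → essential)
  18 | -0010  (sole → essential)
  25 | 11-01  (sole → essential)
  28 | 111--  (sole → essential)
  29 | 11-01,111--
  30 | 111--  (sole → essential)
  31 | 111--  (sole → essential)
Essential prime implicants: -0010, 0-0-0, 00-10, 11-01, 111--

5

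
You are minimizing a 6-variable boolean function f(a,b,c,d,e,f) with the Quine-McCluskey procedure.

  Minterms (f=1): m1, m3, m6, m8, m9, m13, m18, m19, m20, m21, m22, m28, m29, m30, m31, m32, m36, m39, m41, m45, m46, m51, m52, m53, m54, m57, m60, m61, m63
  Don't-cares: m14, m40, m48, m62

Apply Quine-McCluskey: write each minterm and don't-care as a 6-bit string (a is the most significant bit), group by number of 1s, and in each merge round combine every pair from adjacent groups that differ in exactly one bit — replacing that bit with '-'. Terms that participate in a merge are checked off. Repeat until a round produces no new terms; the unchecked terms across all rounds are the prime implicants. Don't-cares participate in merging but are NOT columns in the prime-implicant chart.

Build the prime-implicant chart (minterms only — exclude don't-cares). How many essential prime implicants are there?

10

[col 0] 000001*, 000011*, 000110*, 001000*, 001001*, 001101*, 001110*, 010010*, 010011*, 010100*, 010101*, 010110*, 011100*, 011101*, 011110*, 011111*, 100000*, 100100*, 100111, 101000*, 101001*, 101101*, 101110*, 110000*, 110011*, 110100*, 110101*, 110110*, 111001*, 111100*, 111101*, 111110*, 111111*
[col 1] -01000*, -01001*, -01101*, -01110*, -10011, -10100*, -10101*, -10110*, -11100*, -11101*, -11110*, -11111*, 0-0011, 0-0110*, 0-1101*, 0-1110*, 00-001, 00-110*, 0000-1, 001-01*, 00100-*, 01-100*, 01-101*, 01-110*, 010-10, 01001-, 0101-0*, 01010-*, 0111-0*, 0111-1*, 01110-*, 01111-*, 1-0000*, 1-0100*, 1-1001*, 1-1101*, 1-1110*, 10-000, 100-00*, 101-01*, 10100-*, 11-100*, 11-101*, 11-110*, 110-00*, 1101-0*, 11010-*, 111-01*, 1111-0*, 1111-1*, 11110-*, 11111-*
[col 2] --1101, --1110, -01-01, -0100-, -1-100*, -1-101*, -1-110*, -101-0*, -1010-*, -111-0*, -111-1*, -1110-*, -1111-*, 0--110, 01-1-0*, 01-10-*, 0111--*, 1-0-00, 1-1-01, 11-1-0*, 11-10-*, 1111--*
[col 3] -1-1-0, -1-10-, -111--
Prime implicants: --1101, --1110, -01-01, -0100-, -1-1-0, -1-10-, -10011, -111--, 0--110, 0-0011, 00-001, 0000-1, 010-10, 01001-, 1-0-00, 1-1-01, 10-000, 100111
PI chart (minterm → PIs covering it):
  1 | 00-001,0000-1
  3 | 0-0011,0000-1
  6 | 0--110  (sole → essential)
  8 | -0100-  (sole → essential)
  9 | -01-01,-0100-,00-001
  13 | --1101,-01-01
  18 | 010-10,01001-
  19 | -10011,0-0011,01001-
  20 | -1-1-0,-1-10-
  21 | -1-10-  (sole → essential)
  22 | -1-1-0,0--110,010-10
  28 | -1-1-0,-1-10-,-111--
  29 | --1101,-1-10-,-111--
  30 | --1110,-1-1-0,-111--,0--110
  31 | -111--  (sole → essential)
  32 | 1-0-00,10-000
  36 | 1-0-00  (sole → essential)
  39 | 100111  (sole → essential)
  41 | -01-01,-0100-,1-1-01
  45 | --1101,-01-01,1-1-01
  46 | --1110  (sole → essential)
  51 | -10011  (sole → essential)
  52 | -1-1-0,-1-10-,1-0-00
  53 | -1-10-  (sole → essential)
  54 | -1-1-0  (sole → essential)
  57 | 1-1-01  (sole → essential)
  60 | -1-1-0,-1-10-,-111--
  61 | --1101,-1-10-,-111--,1-1-01
  63 | -111--  (sole → essential)
Essential prime implicants: --1110, -0100-, -1-1-0, -1-10-, -10011, -111--, 0--110, 1-0-00, 1-1-01, 100111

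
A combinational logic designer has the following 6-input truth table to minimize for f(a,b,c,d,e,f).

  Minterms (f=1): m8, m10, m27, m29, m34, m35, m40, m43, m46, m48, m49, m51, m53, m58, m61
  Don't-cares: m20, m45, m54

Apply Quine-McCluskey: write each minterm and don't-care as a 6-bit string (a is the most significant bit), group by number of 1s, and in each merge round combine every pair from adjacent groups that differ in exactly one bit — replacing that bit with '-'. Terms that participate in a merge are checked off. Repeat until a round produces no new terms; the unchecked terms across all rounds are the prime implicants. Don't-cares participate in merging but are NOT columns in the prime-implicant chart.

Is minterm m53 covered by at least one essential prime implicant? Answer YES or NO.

size-2^0 implicants → 001000(✓)  001010(✓)  010100  011011  011101(✓)  100010(✓)  100011(✓)  101000(✓)  101011(✓)  101101(✓)  101110  110000(✓)  110001(✓)  110011(✓)  110101(✓)  110110  111010  111101(✓)
size-2^1 implicants → -01000  -11101  0010-0  1-0011  1-1101  10-011  10001-  11-101  110-01  1100-1  11000-
Unchecked terms (primes): -01000, -11101, 0010-0, 010100, 011011, 1-0011, 1-1101, 10-011, 10001-, 101110, 11-101, 110-01, 1100-1, 11000-, 110110, 111010
Minterm coverage:
  m8 ⊆ -01000,0010-0
  m10 ⊆ 0010-0 [E]
  m27 ⊆ 011011 [E]
  m29 ⊆ -11101 [E]
  m34 ⊆ 10001- [E]
  m35 ⊆ 1-0011,10-011,10001-
  m40 ⊆ -01000 [E]
  m43 ⊆ 10-011 [E]
  m46 ⊆ 101110 [E]
  m48 ⊆ 11000- [E]
  m49 ⊆ 110-01,1100-1,11000-
  m51 ⊆ 1-0011,1100-1
  m53 ⊆ 11-101,110-01
  m58 ⊆ 111010 [E]
  m61 ⊆ -11101,1-1101,11-101
E = {-01000, -11101, 0010-0, 011011, 10-011, 10001-, 101110, 11000-, 111010}

NO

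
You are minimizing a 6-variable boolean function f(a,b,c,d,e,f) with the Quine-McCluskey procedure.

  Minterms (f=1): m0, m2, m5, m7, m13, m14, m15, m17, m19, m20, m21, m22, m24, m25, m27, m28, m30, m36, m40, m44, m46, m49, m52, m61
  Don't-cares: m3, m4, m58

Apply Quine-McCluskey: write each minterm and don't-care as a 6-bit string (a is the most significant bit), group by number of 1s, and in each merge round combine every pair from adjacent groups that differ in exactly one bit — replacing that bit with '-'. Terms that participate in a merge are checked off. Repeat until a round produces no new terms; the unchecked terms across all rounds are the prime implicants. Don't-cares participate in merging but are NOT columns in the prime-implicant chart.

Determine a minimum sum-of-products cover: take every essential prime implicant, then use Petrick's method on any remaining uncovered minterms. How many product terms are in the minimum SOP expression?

11

[col 0] 000000*, 000010*, 000011*, 000100*, 000101*, 000111*, 001101*, 001110*, 001111*, 010001*, 010011*, 010100*, 010101*, 010110*, 011000*, 011001*, 011011*, 011100*, 011110*, 100100*, 101000*, 101100*, 101110*, 110001*, 110100*, 111010, 111101
[col 1] -00100*, -01110, -10001, -10100*, 0-0011, 0-0100*, 0-0101*, 0-1110, 00-101*, 00-111*, 000-00, 000-11, 0000-0, 00001-, 0001-1*, 00010-*, 0011-1*, 00111-, 01-001*, 01-011*, 01-100*, 01-110*, 010-01, 0100-1*, 0101-0*, 01010-*, 011-00, 0110-1*, 01100-, 0111-0*, 1-0100*, 10-100, 101-00, 1011-0
[col 2] --0100, 0-010-, 00-1-1, 01-0-1, 01-1-0
Prime implicants: --0100, -01110, -10001, 0-0011, 0-010-, 0-1110, 00-1-1, 000-00, 000-11, 0000-0, 00001-, 00111-, 01-0-1, 01-1-0, 010-01, 011-00, 01100-, 10-100, 101-00, 1011-0, 111010, 111101
PI chart (minterm → PIs covering it):
  0 | 000-00,0000-0
  2 | 0000-0,00001-
  5 | 0-010-,00-1-1
  7 | 00-1-1,000-11
  13 | 00-1-1  (sole → essential)
  14 | -01110,0-1110,00111-
  15 | 00-1-1,00111-
  17 | -10001,01-0-1,010-01
  19 | 0-0011,01-0-1
  20 | --0100,0-010-,01-1-0
  21 | 0-010-,010-01
  22 | 01-1-0  (sole → essential)
  24 | 011-00,01100-
  25 | 01-0-1,01100-
  27 | 01-0-1  (sole → essential)
  28 | 01-1-0,011-00
  30 | 0-1110,01-1-0
  36 | --0100,10-100
  40 | 101-00  (sole → essential)
  44 | 10-100,101-00,1011-0
  46 | -01110,1011-0
  49 | -10001  (sole → essential)
  52 | --0100  (sole → essential)
  61 | 111101  (sole → essential)
Essential prime implicants: --0100, -10001, 00-1-1, 01-0-1, 01-1-0, 101-00, 111101
Petrick residual → -01110, 0-010-, 0000-0, 011-00
Minimum SOP uses 11 PIs: c'de'f' + b'cdef' + bc'd'e'f + a'c'de' + a'b'df + a'b'c'd'f' + a'bd'f + a'bdf' + a'bce'f' + ab'ce'f' + abcde'f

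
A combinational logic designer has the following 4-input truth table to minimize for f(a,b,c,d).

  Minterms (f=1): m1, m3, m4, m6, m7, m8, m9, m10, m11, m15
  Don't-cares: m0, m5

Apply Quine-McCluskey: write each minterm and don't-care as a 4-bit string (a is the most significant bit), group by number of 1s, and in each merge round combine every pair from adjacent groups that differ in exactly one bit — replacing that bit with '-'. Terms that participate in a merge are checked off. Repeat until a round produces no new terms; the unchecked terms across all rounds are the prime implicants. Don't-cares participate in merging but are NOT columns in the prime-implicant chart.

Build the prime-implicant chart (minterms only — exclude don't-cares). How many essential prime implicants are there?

3

[col 0] 0000*, 0001*, 0011*, 0100*, 0101*, 0110*, 0111*, 1000*, 1001*, 1010*, 1011*, 1111*
[col 1] -000*, -001*, -011*, -111*, 0-00*, 0-01*, 0-11*, 00-1*, 000-*, 01-0*, 01-1*, 010-*, 011-*, 1-11*, 10-0*, 10-1*, 100-*, 101-*
[col 2] --11, -0-1, -00-, 0--1, 0-0-, 01--, 10--
Prime implicants: --11, -0-1, -00-, 0--1, 0-0-, 01--, 10--
PI chart (minterm → PIs covering it):
  1 | -0-1,-00-,0--1,0-0-
  3 | --11,-0-1,0--1
  4 | 0-0-,01--
  6 | 01--  (sole → essential)
  7 | --11,0--1,01--
  8 | -00-,10--
  9 | -0-1,-00-,10--
  10 | 10--  (sole → essential)
  11 | --11,-0-1,10--
  15 | --11  (sole → essential)
Essential prime implicants: --11, 01--, 10--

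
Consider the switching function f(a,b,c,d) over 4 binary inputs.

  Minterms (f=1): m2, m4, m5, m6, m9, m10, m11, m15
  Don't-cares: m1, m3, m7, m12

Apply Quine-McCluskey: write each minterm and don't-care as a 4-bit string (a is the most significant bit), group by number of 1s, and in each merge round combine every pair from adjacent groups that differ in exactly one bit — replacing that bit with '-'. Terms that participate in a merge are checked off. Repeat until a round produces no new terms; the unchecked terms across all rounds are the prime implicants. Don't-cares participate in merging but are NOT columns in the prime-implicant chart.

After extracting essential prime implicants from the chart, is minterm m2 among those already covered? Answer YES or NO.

YES

size-2^0 implicants → 0001(✓)  0010(✓)  0011(✓)  0100(✓)  0101(✓)  0110(✓)  0111(✓)  1001(✓)  1010(✓)  1011(✓)  1100(✓)  1111(✓)
size-2^1 implicants → -001(✓)  -010(✓)  -011(✓)  -100  -111(✓)  0-01(✓)  0-10(✓)  0-11(✓)  00-1(✓)  001-(✓)  01-0(✓)  01-1(✓)  010-(✓)  011-(✓)  1-11(✓)  10-1(✓)  101-(✓)
size-2^2 implicants → --11  -0-1  -01-  0--1  0-1-  01--
Unchecked terms (primes): --11, -0-1, -01-, -100, 0--1, 0-1-, 01--
Minterm coverage:
  m2 ⊆ -01-,0-1-
  m4 ⊆ -100,01--
  m5 ⊆ 0--1,01--
  m6 ⊆ 0-1-,01--
  m9 ⊆ -0-1 [E]
  m10 ⊆ -01- [E]
  m11 ⊆ --11,-0-1,-01-
  m15 ⊆ --11 [E]
E = {--11, -0-1, -01-}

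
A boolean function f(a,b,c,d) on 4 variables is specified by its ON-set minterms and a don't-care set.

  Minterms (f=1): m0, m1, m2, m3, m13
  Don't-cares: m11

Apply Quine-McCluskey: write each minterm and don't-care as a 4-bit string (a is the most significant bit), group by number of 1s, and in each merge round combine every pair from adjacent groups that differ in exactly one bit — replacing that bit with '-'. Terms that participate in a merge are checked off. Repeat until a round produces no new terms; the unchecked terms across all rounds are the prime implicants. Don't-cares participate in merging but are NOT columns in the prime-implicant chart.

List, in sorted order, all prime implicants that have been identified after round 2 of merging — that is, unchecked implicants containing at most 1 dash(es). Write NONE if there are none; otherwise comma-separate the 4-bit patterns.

-011, 1101

[col 0] 0000*, 0001*, 0010*, 0011*, 1011*, 1101
[col 1] -011, 00-0*, 00-1*, 000-*, 001-*
[col 2] 00--
Prime implicants: -011, 00--, 1101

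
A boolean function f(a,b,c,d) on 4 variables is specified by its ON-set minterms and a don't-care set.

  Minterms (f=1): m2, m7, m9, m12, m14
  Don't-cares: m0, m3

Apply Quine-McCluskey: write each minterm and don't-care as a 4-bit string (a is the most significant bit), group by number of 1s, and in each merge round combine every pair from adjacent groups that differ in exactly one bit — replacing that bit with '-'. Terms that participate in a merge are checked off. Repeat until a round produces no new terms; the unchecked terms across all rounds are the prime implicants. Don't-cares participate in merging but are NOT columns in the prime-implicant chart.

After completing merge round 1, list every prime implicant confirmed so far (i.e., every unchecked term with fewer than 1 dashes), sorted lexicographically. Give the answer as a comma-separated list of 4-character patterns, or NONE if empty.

1001

[col 0] 0000*, 0010*, 0011*, 0111*, 1001, 1100*, 1110*
[col 1] 0-11, 00-0, 001-, 11-0
Prime implicants: 0-11, 00-0, 001-, 1001, 11-0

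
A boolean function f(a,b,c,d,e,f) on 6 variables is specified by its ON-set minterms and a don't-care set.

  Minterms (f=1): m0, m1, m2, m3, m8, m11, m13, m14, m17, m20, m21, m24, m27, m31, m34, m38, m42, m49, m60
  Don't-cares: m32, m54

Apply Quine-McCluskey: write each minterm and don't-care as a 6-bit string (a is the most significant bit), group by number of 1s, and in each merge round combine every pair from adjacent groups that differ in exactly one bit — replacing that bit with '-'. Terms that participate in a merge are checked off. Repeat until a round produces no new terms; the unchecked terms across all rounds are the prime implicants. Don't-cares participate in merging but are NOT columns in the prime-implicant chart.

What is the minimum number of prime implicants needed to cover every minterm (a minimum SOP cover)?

11

[col 0] 000000*, 000001*, 000010*, 000011*, 001000*, 001011*, 001101, 001110, 010001*, 010100*, 010101*, 011000*, 011011*, 011111*, 100000*, 100010*, 100110*, 101010*, 110001*, 110110*, 111100
[col 1] -00000*, -00010*, -10001, 0-0001, 0-1000, 0-1011, 00-000, 00-011, 0000-0*, 0000-1*, 00000-*, 00001-*, 010-01, 01010-, 011-11, 1-0110, 10-010, 100-10, 1000-0*
[col 2] -000-0, 0000--
Prime implicants: -000-0, -10001, 0-0001, 0-1000, 0-1011, 00-000, 00-011, 0000--, 001101, 001110, 010-01, 01010-, 011-11, 1-0110, 10-010, 100-10, 111100
PI chart (minterm → PIs covering it):
  0 | -000-0,00-000,0000--
  1 | 0-0001,0000--
  2 | -000-0,0000--
  3 | 00-011,0000--
  8 | 0-1000,00-000
  11 | 0-1011,00-011
  13 | 001101  (sole → essential)
  14 | 001110  (sole → essential)
  17 | -10001,0-0001,010-01
  20 | 01010-  (sole → essential)
  21 | 010-01,01010-
  24 | 0-1000  (sole → essential)
  27 | 0-1011,011-11
  31 | 011-11  (sole → essential)
  34 | -000-0,10-010,100-10
  38 | 1-0110,100-10
  42 | 10-010  (sole → essential)
  49 | -10001  (sole → essential)
  60 | 111100  (sole → essential)
Essential prime implicants: -10001, 0-1000, 001101, 001110, 01010-, 011-11, 10-010, 111100
Petrick residual → 0-1011, 0000--, 1-0110
Minimum SOP uses 11 PIs: bc'd'e'f + a'cd'e'f' + a'cd'ef + a'b'c'd' + a'b'cde'f + a'b'cdef' + a'bc'de' + a'bcef + ac'def' + ab'd'ef' + abcde'f'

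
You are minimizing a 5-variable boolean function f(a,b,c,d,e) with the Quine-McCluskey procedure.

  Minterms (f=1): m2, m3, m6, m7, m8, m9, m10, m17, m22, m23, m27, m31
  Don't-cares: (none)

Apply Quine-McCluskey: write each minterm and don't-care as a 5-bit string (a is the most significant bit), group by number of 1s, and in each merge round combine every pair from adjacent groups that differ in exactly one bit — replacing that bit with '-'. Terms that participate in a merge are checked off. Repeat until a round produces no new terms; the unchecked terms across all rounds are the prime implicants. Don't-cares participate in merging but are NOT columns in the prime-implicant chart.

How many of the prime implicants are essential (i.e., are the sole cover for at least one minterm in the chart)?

[col 0] 00010*, 00011*, 00110*, 00111*, 01000*, 01001*, 01010*, 10001, 10110*, 10111*, 11011*, 11111*
[col 1] -0110*, -0111*, 0-010, 00-10*, 00-11*, 0001-*, 0011-*, 010-0, 0100-, 1-111, 1011-*, 11-11
[col 2] -011-, 00-1-
Prime implicants: -011-, 0-010, 00-1-, 010-0, 0100-, 1-111, 10001, 11-11
PI chart (minterm → PIs covering it):
  2 | 0-010,00-1-
  3 | 00-1-  (sole → essential)
  6 | -011-,00-1-
  7 | -011-,00-1-
  8 | 010-0,0100-
  9 | 0100-  (sole → essential)
  10 | 0-010,010-0
  17 | 10001  (sole → essential)
  22 | -011-  (sole → essential)
  23 | -011-,1-111
  27 | 11-11  (sole → essential)
  31 | 1-111,11-11
Essential prime implicants: -011-, 00-1-, 0100-, 10001, 11-11

5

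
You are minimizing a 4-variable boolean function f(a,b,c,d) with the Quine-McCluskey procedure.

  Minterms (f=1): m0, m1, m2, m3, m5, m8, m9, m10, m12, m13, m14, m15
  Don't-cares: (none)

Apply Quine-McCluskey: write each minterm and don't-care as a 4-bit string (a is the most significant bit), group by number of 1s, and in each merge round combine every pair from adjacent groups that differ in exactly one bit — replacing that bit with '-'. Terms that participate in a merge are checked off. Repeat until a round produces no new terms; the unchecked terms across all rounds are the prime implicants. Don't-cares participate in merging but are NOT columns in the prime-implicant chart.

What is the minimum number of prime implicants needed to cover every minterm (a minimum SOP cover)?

size-2^0 implicants → 0000(✓)  0001(✓)  0010(✓)  0011(✓)  0101(✓)  1000(✓)  1001(✓)  1010(✓)  1100(✓)  1101(✓)  1110(✓)  1111(✓)
size-2^1 implicants → -000(✓)  -001(✓)  -010(✓)  -101(✓)  0-01(✓)  00-0(✓)  00-1(✓)  000-(✓)  001-(✓)  1-00(✓)  1-01(✓)  1-10(✓)  10-0(✓)  100-(✓)  11-0(✓)  11-1(✓)  110-(✓)  111-(✓)
size-2^2 implicants → --01  -0-0  -00-  00--  1--0  1-0-  11--
Unchecked terms (primes): --01, -0-0, -00-, 00--, 1--0, 1-0-, 11--
Minterm coverage:
  m0 ⊆ -0-0,-00-,00--
  m1 ⊆ --01,-00-,00--
  m2 ⊆ -0-0,00--
  m3 ⊆ 00-- [E]
  m5 ⊆ --01 [E]
  m8 ⊆ -0-0,-00-,1--0,1-0-
  m9 ⊆ --01,-00-,1-0-
  m10 ⊆ -0-0,1--0
  m12 ⊆ 1--0,1-0-,11--
  m13 ⊆ --01,1-0-,11--
  m14 ⊆ 1--0,11--
  m15 ⊆ 11-- [E]
E = {--01, 00--, 11--}
Petrick residual → -0-0
Cover = c'd + b'd' + a'b' + ab  |cover|=4

4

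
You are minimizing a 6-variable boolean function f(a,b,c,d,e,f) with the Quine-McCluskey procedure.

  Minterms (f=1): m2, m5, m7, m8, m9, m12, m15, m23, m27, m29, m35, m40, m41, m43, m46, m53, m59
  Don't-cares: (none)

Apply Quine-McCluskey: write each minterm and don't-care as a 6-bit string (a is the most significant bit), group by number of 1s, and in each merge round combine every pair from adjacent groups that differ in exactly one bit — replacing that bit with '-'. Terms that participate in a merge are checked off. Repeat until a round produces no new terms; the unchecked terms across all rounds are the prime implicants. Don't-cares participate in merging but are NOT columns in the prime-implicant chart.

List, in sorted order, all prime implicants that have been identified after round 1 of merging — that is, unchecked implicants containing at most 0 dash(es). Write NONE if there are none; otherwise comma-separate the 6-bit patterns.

000010, 011101, 101110, 110101

Round 0: 000010 000101✓ 000111✓ 001000✓ 001001✓ 001100✓ 001111✓ 010111✓ 011011✓ 011101 100011✓ 101000✓ 101001✓ 101011✓ 101110 110101 111011✓
Round 1: -01000✓ -01001✓ -11011 0-0111 00-111 0001-1 001-00 00100-✓ 1-1011 10-011 1010-1 10100-✓
Round 2: -0100-
PIs = {-0100-, -11011, 0-0111, 00-111, 000010, 0001-1, 001-00, 011101, 1-1011, 10-011, 1010-1, 101110, 110101}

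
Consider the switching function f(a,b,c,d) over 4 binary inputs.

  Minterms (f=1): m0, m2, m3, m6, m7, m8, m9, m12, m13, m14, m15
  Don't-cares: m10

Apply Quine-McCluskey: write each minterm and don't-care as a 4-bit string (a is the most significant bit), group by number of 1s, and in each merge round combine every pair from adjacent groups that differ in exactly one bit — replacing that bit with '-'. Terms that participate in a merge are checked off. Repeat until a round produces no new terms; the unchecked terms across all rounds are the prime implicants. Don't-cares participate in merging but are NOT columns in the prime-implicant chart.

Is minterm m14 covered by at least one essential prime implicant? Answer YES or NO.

NO

Round 0: 0000✓ 0010✓ 0011✓ 0110✓ 0111✓ 1000✓ 1001✓ 1010✓ 1100✓ 1101✓ 1110✓ 1111✓
Round 1: -000✓ -010✓ -110✓ -111✓ 0-10✓ 0-11✓ 00-0✓ 001-✓ 011-✓ 1-00✓ 1-01✓ 1-10✓ 10-0✓ 100-✓ 11-0✓ 11-1✓ 110-✓ 111-✓
Round 2: --10 -0-0 -11- 0-1- 1--0 1-0- 11--
PIs = {--10, -0-0, -11-, 0-1-, 1--0, 1-0-, 11--}
Coverage chart:
  m0: -0-0 ←essential
  m2: --10,-0-0,0-1-
  m3: 0-1- ←essential
  m6: --10,-11-,0-1-
  m7: -11-,0-1-
  m8: -0-0,1--0,1-0-
  m9: 1-0- ←essential
  m12: 1--0,1-0-,11--
  m13: 1-0-,11--
  m14: --10,-11-,1--0,11--
  m15: -11-,11--
Essential: -0-0, 0-1-, 1-0-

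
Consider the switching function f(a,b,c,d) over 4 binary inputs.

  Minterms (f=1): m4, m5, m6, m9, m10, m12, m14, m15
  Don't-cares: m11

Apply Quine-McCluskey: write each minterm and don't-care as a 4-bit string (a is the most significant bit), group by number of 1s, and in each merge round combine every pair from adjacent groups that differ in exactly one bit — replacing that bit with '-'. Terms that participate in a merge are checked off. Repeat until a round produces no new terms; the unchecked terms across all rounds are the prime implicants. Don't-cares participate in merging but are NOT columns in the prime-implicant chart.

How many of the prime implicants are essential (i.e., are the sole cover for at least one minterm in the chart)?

[col 0] 0100*, 0101*, 0110*, 1001*, 1010*, 1011*, 1100*, 1110*, 1111*
[col 1] -100*, -110*, 01-0*, 010-, 1-10*, 1-11*, 10-1, 101-*, 11-0*, 111-*
[col 2] -1-0, 1-1-
Prime implicants: -1-0, 010-, 1-1-, 10-1
PI chart (minterm → PIs covering it):
  4 | -1-0,010-
  5 | 010-  (sole → essential)
  6 | -1-0  (sole → essential)
  9 | 10-1  (sole → essential)
  10 | 1-1-  (sole → essential)
  12 | -1-0  (sole → essential)
  14 | -1-0,1-1-
  15 | 1-1-  (sole → essential)
Essential prime implicants: -1-0, 010-, 1-1-, 10-1

4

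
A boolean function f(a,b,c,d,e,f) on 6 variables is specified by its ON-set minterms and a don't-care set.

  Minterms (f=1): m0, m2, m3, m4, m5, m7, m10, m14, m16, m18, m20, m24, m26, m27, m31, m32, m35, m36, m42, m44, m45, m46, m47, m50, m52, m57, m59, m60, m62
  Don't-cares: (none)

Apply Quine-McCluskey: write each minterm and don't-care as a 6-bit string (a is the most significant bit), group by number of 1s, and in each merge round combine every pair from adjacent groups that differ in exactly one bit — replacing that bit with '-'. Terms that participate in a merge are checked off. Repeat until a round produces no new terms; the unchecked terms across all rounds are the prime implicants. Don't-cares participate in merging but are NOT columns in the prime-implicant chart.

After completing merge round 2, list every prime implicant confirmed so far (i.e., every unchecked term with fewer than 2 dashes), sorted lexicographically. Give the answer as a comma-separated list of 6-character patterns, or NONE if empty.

Round 0: 000000✓ 000010✓ 000011✓ 000100✓ 000101✓ 000111✓ 001010✓ 001110✓ 010000✓ 010010✓ 010100✓ 011000✓ 011010✓ 011011✓ 011111✓ 100000✓ 100011✓ 100100✓ 101010✓ 101100✓ 101101✓ 101110✓ 101111✓ 110010✓ 110100✓ 111001✓ 111011✓ 111100✓ 111110✓
Round 1: -00000✓ -00011 -00100✓ -01010✓ -01110✓ -10010 -10100✓ -11011 0-0000✓ 0-0010✓ 0-0100✓ 0-1010✓ 00-010✓ 000-00✓ 000-11 0000-0✓ 00001- 0001-1 00010- 001-10✓ 01-000✓ 01-010✓ 010-00✓ 0100-0✓ 011-11 0110-0✓ 01101- 1-0100✓ 1-1100✓ 1-1110✓ 10-100✓ 100-00✓ 101-10✓ 1011-0✓ 1011-1✓ 10110-✓ 10111-✓ 11-100✓ 1110-1 1111-0✓
Round 2: --0100 -00-00 -01-10 0--010 0-0-00 0-00-0 01-0-0 1--100 1-11-0 1011--
PIs = {--0100, -00-00, -00011, -01-10, -10010, -11011, 0--010, 0-0-00, 0-00-0, 000-11, 00001-, 0001-1, 00010-, 01-0-0, 011-11, 01101-, 1--100, 1-11-0, 1011--, 1110-1}

-00011, -10010, -11011, 000-11, 00001-, 0001-1, 00010-, 011-11, 01101-, 1110-1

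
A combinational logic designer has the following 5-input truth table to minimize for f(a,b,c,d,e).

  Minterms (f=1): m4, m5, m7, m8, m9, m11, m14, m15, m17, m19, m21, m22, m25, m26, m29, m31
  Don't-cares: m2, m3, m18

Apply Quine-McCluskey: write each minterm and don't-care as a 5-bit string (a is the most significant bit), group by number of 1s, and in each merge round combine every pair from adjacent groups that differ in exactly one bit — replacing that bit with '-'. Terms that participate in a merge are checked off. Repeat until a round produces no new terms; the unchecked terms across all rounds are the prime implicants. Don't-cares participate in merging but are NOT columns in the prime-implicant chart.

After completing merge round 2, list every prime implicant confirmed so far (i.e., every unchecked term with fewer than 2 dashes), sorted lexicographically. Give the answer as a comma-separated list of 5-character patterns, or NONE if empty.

-0101, -1001, -1111, 001-1, 0010-, 010-1, 0100-, 0111-, 1-010, 10-10, 100-1, 111-1

size-2^0 implicants → 00010(✓)  00011(✓)  00100(✓)  00101(✓)  00111(✓)  01000(✓)  01001(✓)  01011(✓)  01110(✓)  01111(✓)  10001(✓)  10010(✓)  10011(✓)  10101(✓)  10110(✓)  11001(✓)  11010(✓)  11101(✓)  11111(✓)
size-2^1 implicants → -0010(✓)  -0011(✓)  -0101  -1001  -1111  0-011(✓)  0-111(✓)  00-11(✓)  0001-(✓)  001-1  0010-  01-11(✓)  010-1  0100-  0111-  1-001(✓)  1-010  1-101(✓)  10-01(✓)  10-10  100-1  1001-(✓)  11-01(✓)  111-1
size-2^2 implicants → -001-  0--11  1--01
Unchecked terms (primes): -001-, -0101, -1001, -1111, 0--11, 001-1, 0010-, 010-1, 0100-, 0111-, 1--01, 1-010, 10-10, 100-1, 111-1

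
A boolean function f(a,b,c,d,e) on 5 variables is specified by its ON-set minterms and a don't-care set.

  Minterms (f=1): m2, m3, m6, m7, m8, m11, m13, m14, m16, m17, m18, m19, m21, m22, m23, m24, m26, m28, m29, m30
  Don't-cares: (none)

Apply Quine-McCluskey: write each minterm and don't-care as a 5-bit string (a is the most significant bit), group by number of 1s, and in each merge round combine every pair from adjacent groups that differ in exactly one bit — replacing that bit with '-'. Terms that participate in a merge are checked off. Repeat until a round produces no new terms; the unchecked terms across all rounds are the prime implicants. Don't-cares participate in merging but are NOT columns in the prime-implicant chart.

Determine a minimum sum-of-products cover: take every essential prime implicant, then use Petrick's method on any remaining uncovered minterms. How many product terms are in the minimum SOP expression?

Round 0: 00010✓ 00011✓ 00110✓ 00111✓ 01000✓ 01011✓ 01101✓ 01110✓ 10000✓ 10001✓ 10010✓ 10011✓ 10101✓ 10110✓ 10111✓ 11000✓ 11010✓ 11100✓ 11101✓ 11110✓
Round 1: -0010✓ -0011✓ -0110✓ -0111✓ -1000 -1101 -1110✓ 0-011 0-110✓ 00-10✓ 00-11✓ 0001-✓ 0011-✓ 1-000✓ 1-010✓ 1-101 1-110✓ 10-01✓ 10-10✓ 10-11✓ 100-0✓ 100-1✓ 1000-✓ 1001-✓ 101-1✓ 1011-✓ 11-00✓ 11-10✓ 110-0✓ 111-0✓ 1110-
Round 2: --110 -0-10✓ -0-11✓ -001-✓ -011-✓ 00-1-✓ 1--10 1-0-0 10--1 10-1-✓ 100-- 11--0
Round 3: -0-1-
PIs = {--110, -0-1-, -1000, -1101, 0-011, 1--10, 1-0-0, 1-101, 10--1, 100--, 11--0, 1110-}
Coverage chart:
  m2: -0-1- ←essential
  m3: -0-1-,0-011
  m6: --110,-0-1-
  m7: -0-1- ←essential
  m8: -1000 ←essential
  m11: 0-011 ←essential
  m13: -1101 ←essential
  m14: --110 ←essential
  m16: 1-0-0,100--
  m17: 10--1,100--
  m18: -0-1-,1--10,1-0-0,100--
  m19: -0-1-,10--1,100--
  m21: 1-101,10--1
  m22: --110,-0-1-,1--10
  m23: -0-1-,10--1
  m24: -1000,1-0-0,11--0
  m26: 1--10,1-0-0,11--0
  m28: 11--0,1110-
  m29: -1101,1-101,1110-
  m30: --110,1--10,11--0
Essential: --110, -0-1-, -1000, -1101, 0-011
Petrick residual → 1-0-0, 10--1, 11--0
Min cover (8 terms): cde' + b'd + bc'd'e' + bcd'e + a'c'de + ac'e' + ab'e + abe'

8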